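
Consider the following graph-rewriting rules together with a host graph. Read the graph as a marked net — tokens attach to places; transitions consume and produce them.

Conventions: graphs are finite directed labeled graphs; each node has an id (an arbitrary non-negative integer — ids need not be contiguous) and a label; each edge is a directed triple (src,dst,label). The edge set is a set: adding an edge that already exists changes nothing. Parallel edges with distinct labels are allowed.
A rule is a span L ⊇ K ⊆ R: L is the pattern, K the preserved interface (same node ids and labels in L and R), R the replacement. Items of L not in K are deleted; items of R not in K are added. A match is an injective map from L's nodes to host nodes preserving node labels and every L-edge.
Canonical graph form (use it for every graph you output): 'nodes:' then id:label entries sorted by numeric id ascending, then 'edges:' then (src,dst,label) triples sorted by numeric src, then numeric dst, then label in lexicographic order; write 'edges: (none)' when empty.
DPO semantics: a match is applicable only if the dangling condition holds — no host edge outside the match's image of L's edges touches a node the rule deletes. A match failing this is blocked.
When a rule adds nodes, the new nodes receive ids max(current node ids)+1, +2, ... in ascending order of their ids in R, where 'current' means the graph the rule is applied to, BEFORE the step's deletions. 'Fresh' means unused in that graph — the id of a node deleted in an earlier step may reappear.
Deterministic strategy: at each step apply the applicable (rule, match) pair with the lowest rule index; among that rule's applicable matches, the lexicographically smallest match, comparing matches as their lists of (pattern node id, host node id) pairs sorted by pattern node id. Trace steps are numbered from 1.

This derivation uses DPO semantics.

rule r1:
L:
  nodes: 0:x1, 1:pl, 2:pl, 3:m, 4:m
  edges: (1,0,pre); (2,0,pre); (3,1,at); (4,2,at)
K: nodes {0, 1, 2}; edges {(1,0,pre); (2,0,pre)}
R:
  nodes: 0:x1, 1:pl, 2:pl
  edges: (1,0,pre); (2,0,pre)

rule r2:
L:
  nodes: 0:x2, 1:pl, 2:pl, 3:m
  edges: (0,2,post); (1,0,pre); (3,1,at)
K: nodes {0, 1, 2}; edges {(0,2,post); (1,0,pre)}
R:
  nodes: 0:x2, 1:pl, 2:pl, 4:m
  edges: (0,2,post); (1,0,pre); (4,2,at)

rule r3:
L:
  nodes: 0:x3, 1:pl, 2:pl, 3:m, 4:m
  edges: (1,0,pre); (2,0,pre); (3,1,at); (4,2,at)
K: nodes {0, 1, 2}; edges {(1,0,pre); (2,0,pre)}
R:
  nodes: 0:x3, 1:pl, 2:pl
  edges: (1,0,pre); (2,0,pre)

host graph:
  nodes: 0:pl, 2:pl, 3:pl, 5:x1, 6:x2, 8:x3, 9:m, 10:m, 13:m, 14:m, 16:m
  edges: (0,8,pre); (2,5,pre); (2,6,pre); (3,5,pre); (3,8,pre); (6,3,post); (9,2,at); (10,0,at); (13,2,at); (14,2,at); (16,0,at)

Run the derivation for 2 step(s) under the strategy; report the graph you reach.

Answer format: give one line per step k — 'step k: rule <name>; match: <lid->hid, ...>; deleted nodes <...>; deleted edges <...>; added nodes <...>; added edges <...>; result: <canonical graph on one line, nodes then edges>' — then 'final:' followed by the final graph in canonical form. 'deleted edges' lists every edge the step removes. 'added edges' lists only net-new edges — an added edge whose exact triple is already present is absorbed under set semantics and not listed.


step 1: rule r2; match: 0->6, 1->2, 2->3, 3->9; deleted nodes 9; deleted edges (9,2,at); added nodes 17; added edges (17,3,at); result: nodes: 0:pl, 2:pl, 3:pl, 5:x1, 6:x2, 8:x3, 10:m, 13:m, 14:m, 16:m, 17:m edges: (0,8,pre); (2,5,pre); (2,6,pre); (3,5,pre); (3,8,pre); (6,3,post); (10,0,at); (13,2,at); (14,2,at); (16,0,at); (17,3,at)
step 2: rule r1; match: 0->5, 1->2, 2->3, 3->13, 4->17; deleted nodes 13, 17; deleted edges (13,2,at); (17,3,at); added nodes (none); added edges (none); result: nodes: 0:pl, 2:pl, 3:pl, 5:x1, 6:x2, 8:x3, 10:m, 14:m, 16:m edges: (0,8,pre); (2,5,pre); (2,6,pre); (3,5,pre); (3,8,pre); (6,3,post); (10,0,at); (14,2,at); (16,0,at)
final:
nodes: 0:pl, 2:pl, 3:pl, 5:x1, 6:x2, 8:x3, 10:m, 14:m, 16:m
edges: (0,8,pre); (2,5,pre); (2,6,pre); (3,5,pre); (3,8,pre); (6,3,post); (10,0,at); (14,2,at); (16,0,at)


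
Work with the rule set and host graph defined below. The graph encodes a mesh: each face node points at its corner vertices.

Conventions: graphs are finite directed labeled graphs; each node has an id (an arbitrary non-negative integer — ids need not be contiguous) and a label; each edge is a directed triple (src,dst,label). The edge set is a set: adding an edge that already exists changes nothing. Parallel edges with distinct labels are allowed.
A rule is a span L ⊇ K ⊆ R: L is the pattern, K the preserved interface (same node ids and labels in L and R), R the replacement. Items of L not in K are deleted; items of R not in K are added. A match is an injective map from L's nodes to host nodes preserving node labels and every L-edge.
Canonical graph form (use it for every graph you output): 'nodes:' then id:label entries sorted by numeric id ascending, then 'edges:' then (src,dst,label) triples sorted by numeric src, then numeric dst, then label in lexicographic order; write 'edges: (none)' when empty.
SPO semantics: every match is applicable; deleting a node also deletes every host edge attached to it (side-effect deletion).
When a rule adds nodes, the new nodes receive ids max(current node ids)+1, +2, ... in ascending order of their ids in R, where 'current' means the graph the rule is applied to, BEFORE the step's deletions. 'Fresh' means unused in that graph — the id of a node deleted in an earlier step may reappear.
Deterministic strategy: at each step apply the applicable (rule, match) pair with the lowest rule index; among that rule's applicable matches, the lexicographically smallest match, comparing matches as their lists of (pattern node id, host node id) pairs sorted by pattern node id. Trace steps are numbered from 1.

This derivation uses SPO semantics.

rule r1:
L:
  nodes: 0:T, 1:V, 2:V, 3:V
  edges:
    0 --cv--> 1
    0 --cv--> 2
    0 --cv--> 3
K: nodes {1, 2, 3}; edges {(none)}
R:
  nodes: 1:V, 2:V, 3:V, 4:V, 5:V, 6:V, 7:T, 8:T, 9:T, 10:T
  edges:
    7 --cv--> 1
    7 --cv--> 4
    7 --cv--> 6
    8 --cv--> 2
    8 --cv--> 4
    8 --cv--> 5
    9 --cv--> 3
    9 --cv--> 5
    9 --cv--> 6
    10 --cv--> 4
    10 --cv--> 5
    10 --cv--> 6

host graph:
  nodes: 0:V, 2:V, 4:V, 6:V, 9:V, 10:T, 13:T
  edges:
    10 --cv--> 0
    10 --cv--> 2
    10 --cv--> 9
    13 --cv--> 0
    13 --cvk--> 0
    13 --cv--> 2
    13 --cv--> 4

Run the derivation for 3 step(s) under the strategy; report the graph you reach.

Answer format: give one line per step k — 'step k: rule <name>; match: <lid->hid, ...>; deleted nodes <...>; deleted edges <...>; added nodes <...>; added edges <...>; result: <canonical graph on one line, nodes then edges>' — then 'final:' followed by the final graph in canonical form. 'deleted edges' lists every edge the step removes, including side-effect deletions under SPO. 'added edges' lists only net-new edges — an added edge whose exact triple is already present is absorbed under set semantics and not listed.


step 1: rule r1; match: 0->10, 1->0, 2->2, 3->9; deleted nodes 10; deleted edges (10,0,cv); (10,2,cv); (10,9,cv); added nodes 14, 15, 16, 17, 18, 19, 20; added edges (17,0,cv); (17,14,cv); (17,16,cv); (18,2,cv); (18,14,cv); (18,15,cv); (19,9,cv); (19,15,cv); (19,16,cv); (20,14,cv); (20,15,cv); (20,16,cv); result: nodes: 0:V, 2:V, 4:V, 6:V, 9:V, 13:T, 14:V, 15:V, 16:V, 17:T, 18:T, 19:T, 20:T edges: (13,0,cv); (13,0,cvk); (13,2,cv); (13,4,cv); (17,0,cv); (17,14,cv); (17,16,cv); (18,2,cv); (18,14,cv); (18,15,cv); (19,9,cv); (19,15,cv); (19,16,cv); (20,14,cv); (20,15,cv); (20,16,cv)
step 2: rule r1; match: 0->13, 1->0, 2->2, 3->4; deleted nodes 13; deleted edges (13,0,cv); (13,0,cvk); (13,2,cv); (13,4,cv); added nodes 21, 22, 23, 24, 25, 26, 27; added edges (24,0,cv); (24,21,cv); (24,23,cv); (25,2,cv); (25,21,cv); (25,22,cv); (26,4,cv); (26,22,cv); (26,23,cv); (27,21,cv); (27,22,cv); (27,23,cv); result: nodes: 0:V, 2:V, 4:V, 6:V, 9:V, 14:V, 15:V, 16:V, 17:T, 18:T, 19:T, 20:T, 21:V, 22:V, 23:V, 24:T, 25:T, 26:T, 27:T edges: (17,0,cv); (17,14,cv); (17,16,cv); (18,2,cv); (18,14,cv); (18,15,cv); (19,9,cv); (19,15,cv); (19,16,cv); (20,14,cv); (20,15,cv); (20,16,cv); (24,0,cv); (24,21,cv); (24,23,cv); (25,2,cv); (25,21,cv); (25,22,cv); (26,4,cv); (26,22,cv); (26,23,cv); (27,21,cv); (27,22,cv); (27,23,cv)
step 3: rule r1; match: 0->17, 1->0, 2->14, 3->16; deleted nodes 17; deleted edges (17,0,cv); (17,14,cv); (17,16,cv); added nodes 28, 29, 30, 31, 32, 33, 34; added edges (31,0,cv); (31,28,cv); (31,30,cv); (32,14,cv); (32,28,cv); (32,29,cv); (33,16,cv); (33,29,cv); (33,30,cv); (34,28,cv); (34,29,cv); (34,30,cv); result: nodes: 0:V, 2:V, 4:V, 6:V, 9:V, 14:V, 15:V, 16:V, 18:T, 19:T, 20:T, 21:V, 22:V, 23:V, 24:T, 25:T, 26:T, 27:T, 28:V, 29:V, 30:V, 31:T, 32:T, 33:T, 34:T edges: (18,2,cv); (18,14,cv); (18,15,cv); (19,9,cv); (19,15,cv); (19,16,cv); (20,14,cv); (20,15,cv); (20,16,cv); (24,0,cv); (24,21,cv); (24,23,cv); (25,2,cv); (25,21,cv); (25,22,cv); (26,4,cv); (26,22,cv); (26,23,cv); (27,21,cv); (27,22,cv); (27,23,cv); (31,0,cv); (31,28,cv); (31,30,cv); (32,14,cv); (32,28,cv); (32,29,cv); (33,16,cv); (33,29,cv); (33,30,cv); (34,28,cv); (34,29,cv); (34,30,cv)
final:
nodes: 0:V, 2:V, 4:V, 6:V, 9:V, 14:V, 15:V, 16:V, 18:T, 19:T, 20:T, 21:V, 22:V, 23:V, 24:T, 25:T, 26:T, 27:T, 28:V, 29:V, 30:V, 31:T, 32:T, 33:T, 34:T
edges: (18,2,cv); (18,14,cv); (18,15,cv); (19,9,cv); (19,15,cv); (19,16,cv); (20,14,cv); (20,15,cv); (20,16,cv); (24,0,cv); (24,21,cv); (24,23,cv); (25,2,cv); (25,21,cv); (25,22,cv); (26,4,cv); (26,22,cv); (26,23,cv); (27,21,cv); (27,22,cv); (27,23,cv); (31,0,cv); (31,28,cv); (31,30,cv); (32,14,cv); (32,28,cv); (32,29,cv); (33,16,cv); (33,29,cv); (33,30,cv); (34,28,cv); (34,29,cv); (34,30,cv)


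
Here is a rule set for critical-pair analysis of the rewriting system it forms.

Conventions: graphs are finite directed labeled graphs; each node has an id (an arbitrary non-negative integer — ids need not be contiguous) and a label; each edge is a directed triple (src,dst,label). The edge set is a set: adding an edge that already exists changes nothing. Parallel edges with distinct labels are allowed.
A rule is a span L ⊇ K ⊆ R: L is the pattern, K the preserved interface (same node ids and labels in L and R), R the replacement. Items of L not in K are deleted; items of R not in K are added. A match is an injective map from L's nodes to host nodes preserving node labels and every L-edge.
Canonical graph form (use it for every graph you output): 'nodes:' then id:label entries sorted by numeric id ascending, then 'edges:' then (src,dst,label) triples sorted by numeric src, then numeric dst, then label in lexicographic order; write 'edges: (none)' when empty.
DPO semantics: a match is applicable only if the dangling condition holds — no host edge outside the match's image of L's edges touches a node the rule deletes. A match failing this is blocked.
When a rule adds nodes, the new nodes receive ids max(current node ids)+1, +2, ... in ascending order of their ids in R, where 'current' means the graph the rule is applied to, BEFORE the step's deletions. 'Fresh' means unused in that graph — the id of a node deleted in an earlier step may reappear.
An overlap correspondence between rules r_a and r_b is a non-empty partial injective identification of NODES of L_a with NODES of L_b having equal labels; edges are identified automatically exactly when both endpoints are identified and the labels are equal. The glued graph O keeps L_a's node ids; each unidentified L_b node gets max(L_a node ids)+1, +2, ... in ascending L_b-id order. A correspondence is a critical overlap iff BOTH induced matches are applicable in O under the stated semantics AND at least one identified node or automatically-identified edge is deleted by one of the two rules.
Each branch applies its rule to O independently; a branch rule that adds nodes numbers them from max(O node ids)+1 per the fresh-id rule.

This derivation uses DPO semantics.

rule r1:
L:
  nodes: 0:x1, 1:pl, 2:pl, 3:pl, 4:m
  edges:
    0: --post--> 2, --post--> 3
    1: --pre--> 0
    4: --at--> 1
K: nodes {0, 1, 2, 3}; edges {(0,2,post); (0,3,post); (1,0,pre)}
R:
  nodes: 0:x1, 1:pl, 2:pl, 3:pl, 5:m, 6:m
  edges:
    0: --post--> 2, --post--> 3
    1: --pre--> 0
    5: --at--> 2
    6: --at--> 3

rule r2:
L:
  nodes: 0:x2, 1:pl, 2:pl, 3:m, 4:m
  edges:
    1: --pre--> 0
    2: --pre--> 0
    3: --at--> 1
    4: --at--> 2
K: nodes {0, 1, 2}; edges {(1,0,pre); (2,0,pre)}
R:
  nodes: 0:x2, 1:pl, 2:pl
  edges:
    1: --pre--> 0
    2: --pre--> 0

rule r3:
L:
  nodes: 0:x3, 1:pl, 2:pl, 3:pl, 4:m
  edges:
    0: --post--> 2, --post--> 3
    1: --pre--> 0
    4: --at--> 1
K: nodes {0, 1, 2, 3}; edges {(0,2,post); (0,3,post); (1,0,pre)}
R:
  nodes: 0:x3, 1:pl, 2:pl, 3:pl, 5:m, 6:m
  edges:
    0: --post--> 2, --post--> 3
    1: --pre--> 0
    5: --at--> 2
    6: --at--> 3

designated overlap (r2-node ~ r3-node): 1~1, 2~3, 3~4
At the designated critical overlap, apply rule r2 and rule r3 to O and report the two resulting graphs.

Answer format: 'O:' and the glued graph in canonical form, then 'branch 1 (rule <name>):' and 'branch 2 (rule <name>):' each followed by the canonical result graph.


O:
nodes: 0:x2, 1:pl, 2:pl, 3:m, 4:m, 5:x3, 6:pl
edges: (1,0,pre); (1,5,pre); (2,0,pre); (3,1,at); (4,2,at); (5,2,post); (5,6,post)
branch 1 (rule r2):
nodes: 0:x2, 1:pl, 2:pl, 5:x3, 6:pl
edges: (1,0,pre); (1,5,pre); (2,0,pre); (5,2,post); (5,6,post)
branch 2 (rule r3):
nodes: 0:x2, 1:pl, 2:pl, 4:m, 5:x3, 6:pl, 7:m, 8:m
edges: (1,0,pre); (1,5,pre); (2,0,pre); (4,2,at); (5,2,post); (5,6,post); (7,6,at); (8,2,at)


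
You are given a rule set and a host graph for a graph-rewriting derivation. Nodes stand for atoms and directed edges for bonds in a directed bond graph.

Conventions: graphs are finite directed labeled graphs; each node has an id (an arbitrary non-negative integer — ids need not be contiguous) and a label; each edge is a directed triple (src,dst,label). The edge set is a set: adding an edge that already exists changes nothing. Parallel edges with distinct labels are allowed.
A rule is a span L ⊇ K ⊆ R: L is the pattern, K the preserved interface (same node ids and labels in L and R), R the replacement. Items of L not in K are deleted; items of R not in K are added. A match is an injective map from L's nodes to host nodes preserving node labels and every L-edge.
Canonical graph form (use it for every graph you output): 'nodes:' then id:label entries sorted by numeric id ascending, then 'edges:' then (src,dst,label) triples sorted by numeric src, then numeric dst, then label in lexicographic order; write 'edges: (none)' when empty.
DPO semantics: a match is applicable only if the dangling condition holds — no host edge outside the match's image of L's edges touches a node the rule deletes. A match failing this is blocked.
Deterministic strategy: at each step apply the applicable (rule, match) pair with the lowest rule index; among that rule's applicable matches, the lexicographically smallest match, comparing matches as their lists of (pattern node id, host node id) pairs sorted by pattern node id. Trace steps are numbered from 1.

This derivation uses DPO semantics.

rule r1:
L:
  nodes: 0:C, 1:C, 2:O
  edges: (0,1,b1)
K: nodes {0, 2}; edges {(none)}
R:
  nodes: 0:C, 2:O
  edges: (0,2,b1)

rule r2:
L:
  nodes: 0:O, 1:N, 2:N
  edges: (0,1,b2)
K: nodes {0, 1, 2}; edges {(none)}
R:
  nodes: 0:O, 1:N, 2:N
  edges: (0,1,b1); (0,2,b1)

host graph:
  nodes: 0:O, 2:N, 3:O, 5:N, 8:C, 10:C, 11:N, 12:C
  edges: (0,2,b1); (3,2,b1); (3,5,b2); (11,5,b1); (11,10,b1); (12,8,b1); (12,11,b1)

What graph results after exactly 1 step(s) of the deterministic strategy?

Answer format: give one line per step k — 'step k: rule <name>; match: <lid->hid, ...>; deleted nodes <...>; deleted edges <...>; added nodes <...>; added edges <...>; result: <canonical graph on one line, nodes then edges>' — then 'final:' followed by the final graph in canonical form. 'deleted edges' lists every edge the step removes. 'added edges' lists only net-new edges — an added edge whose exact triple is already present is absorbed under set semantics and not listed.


step 1: rule r1; match: 0->12, 1->8, 2->0; deleted nodes 8; deleted edges (12,8,b1); added nodes (none); added edges (12,0,b1); result: nodes: 0:O, 2:N, 3:O, 5:N, 10:C, 11:N, 12:C edges: (0,2,b1); (3,2,b1); (3,5,b2); (11,5,b1); (11,10,b1); (12,0,b1); (12,11,b1)
final:
nodes: 0:O, 2:N, 3:O, 5:N, 10:C, 11:N, 12:C
edges: (0,2,b1); (3,2,b1); (3,5,b2); (11,5,b1); (11,10,b1); (12,0,b1); (12,11,b1)


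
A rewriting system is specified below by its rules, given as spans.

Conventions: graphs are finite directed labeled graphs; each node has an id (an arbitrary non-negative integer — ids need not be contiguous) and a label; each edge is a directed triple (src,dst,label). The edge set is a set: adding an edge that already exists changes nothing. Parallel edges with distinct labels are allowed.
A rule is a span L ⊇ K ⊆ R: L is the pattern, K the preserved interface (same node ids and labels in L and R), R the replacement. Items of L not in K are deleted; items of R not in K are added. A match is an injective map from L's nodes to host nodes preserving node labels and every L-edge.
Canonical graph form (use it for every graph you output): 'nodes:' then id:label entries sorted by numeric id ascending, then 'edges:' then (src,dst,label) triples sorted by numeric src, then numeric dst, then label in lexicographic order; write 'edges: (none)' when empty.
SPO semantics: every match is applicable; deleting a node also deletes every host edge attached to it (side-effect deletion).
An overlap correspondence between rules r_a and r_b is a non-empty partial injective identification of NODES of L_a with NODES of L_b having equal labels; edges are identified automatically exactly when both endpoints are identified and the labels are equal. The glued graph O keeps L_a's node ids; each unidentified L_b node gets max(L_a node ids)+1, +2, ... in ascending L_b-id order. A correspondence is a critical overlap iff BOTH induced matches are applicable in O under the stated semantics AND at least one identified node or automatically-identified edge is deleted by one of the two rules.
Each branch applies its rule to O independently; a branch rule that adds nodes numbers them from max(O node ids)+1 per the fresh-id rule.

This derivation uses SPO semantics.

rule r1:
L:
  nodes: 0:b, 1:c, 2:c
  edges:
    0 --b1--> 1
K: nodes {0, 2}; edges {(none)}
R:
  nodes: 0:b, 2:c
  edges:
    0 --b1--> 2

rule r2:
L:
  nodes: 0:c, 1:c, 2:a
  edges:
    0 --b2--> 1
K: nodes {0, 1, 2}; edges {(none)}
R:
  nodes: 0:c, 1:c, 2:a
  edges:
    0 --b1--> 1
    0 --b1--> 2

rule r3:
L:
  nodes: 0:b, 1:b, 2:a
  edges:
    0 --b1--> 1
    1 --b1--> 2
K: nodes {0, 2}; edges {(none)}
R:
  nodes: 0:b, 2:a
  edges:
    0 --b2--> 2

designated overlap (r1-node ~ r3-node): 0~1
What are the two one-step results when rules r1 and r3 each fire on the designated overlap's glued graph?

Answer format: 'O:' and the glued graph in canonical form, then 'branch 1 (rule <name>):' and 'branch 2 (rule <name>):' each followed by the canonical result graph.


O:
nodes: 0:b, 1:c, 2:c, 3:b, 4:a
edges: (0,1,b1); (0,4,b1); (3,0,b1)
branch 1 (rule r1):
nodes: 0:b, 2:c, 3:b, 4:a
edges: (0,2,b1); (0,4,b1); (3,0,b1)
branch 2 (rule r3):
nodes: 1:c, 2:c, 3:b, 4:a
edges: (3,4,b2)


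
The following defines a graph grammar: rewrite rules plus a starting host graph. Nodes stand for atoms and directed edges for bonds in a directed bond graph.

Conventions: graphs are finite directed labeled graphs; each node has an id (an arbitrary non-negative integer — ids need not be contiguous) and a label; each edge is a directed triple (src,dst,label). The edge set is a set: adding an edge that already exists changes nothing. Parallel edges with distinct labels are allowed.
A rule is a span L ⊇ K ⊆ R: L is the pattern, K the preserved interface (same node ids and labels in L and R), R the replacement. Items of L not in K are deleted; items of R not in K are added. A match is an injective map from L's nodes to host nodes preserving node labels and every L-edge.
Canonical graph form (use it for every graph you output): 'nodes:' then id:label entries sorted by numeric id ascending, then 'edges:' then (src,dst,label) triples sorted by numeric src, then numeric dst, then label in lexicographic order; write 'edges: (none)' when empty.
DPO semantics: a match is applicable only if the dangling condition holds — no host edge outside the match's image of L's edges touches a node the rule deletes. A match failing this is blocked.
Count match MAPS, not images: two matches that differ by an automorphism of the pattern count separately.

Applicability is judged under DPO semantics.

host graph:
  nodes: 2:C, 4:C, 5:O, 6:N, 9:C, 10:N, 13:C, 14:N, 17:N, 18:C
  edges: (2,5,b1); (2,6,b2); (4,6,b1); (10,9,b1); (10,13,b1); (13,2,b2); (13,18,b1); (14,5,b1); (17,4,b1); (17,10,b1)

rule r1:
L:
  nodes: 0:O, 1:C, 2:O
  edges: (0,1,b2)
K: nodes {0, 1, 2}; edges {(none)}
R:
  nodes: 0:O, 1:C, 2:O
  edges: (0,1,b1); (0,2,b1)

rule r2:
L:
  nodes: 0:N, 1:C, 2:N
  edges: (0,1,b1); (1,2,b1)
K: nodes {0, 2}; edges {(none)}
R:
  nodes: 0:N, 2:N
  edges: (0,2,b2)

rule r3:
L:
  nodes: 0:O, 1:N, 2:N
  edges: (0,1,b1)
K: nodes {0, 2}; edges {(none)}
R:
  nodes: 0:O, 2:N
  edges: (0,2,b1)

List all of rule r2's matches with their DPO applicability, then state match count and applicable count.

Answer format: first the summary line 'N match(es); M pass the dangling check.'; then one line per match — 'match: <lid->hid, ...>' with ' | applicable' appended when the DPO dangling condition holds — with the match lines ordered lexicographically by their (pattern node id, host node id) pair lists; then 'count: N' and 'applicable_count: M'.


1 match(es); 1 pass the dangling check.
match: 0->17, 1->4, 2->6 | applicable
count: 1
applicable_count: 1


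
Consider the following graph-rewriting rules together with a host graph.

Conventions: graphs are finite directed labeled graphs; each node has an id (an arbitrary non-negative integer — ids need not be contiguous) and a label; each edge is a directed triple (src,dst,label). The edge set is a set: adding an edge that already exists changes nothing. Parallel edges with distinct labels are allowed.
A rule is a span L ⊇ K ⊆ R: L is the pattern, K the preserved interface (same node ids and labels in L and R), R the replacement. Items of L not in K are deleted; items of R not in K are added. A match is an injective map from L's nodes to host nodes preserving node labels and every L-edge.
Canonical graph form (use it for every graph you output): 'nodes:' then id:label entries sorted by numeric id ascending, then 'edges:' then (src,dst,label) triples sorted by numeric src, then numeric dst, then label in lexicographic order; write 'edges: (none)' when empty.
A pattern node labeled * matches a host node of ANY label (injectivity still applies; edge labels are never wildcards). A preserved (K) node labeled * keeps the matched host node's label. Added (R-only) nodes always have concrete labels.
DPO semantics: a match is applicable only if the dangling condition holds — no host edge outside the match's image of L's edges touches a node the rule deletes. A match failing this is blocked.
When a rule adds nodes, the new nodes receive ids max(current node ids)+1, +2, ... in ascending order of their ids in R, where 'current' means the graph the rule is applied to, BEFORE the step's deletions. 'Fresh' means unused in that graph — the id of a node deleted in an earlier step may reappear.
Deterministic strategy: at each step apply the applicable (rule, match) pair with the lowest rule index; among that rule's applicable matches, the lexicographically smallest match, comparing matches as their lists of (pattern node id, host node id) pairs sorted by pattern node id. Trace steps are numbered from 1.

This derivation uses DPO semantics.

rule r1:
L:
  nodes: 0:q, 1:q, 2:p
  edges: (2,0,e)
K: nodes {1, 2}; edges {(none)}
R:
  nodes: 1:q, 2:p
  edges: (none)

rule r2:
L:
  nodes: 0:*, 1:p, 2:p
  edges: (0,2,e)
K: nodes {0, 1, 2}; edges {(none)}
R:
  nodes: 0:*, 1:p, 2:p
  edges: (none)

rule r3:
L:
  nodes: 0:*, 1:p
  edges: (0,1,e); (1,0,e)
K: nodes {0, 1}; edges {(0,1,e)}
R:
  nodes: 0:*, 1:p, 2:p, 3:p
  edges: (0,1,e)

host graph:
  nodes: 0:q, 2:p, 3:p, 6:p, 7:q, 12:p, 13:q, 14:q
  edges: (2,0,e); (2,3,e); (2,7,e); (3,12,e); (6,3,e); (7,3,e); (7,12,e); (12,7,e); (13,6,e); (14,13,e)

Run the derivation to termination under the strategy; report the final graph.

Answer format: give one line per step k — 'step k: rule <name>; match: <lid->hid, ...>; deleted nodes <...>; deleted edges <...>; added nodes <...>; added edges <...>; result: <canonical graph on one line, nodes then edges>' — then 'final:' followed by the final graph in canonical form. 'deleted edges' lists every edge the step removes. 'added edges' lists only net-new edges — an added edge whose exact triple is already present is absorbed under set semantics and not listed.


step 1: rule r1; match: 0->0, 1->7, 2->2; deleted nodes 0; deleted edges (2,0,e); added nodes (none); added edges (none); result: nodes: 2:p, 3:p, 6:p, 7:q, 12:p, 13:q, 14:q edges: (2,3,e); (2,7,e); (3,12,e); (6,3,e); (7,3,e); (7,12,e); (12,7,e); (13,6,e); (14,13,e)
step 2: rule r2; match: 0->2, 1->6, 2->3; deleted nodes (none); deleted edges (2,3,e); added nodes (none); added edges (none); result: nodes: 2:p, 3:p, 6:p, 7:q, 12:p, 13:q, 14:q edges: (2,7,e); (3,12,e); (6,3,e); (7,3,e); (7,12,e); (12,7,e); (13,6,e); (14,13,e)
step 3: rule r2; match: 0->3, 1->2, 2->12; deleted nodes (none); deleted edges (3,12,e); added nodes (none); added edges (none); result: nodes: 2:p, 3:p, 6:p, 7:q, 12:p, 13:q, 14:q edges: (2,7,e); (6,3,e); (7,3,e); (7,12,e); (12,7,e); (13,6,e); (14,13,e)
step 4: rule r2; match: 0->6, 1->2, 2->3; deleted nodes (none); deleted edges (6,3,e); added nodes (none); added edges (none); result: nodes: 2:p, 3:p, 6:p, 7:q, 12:p, 13:q, 14:q edges: (2,7,e); (7,3,e); (7,12,e); (12,7,e); (13,6,e); (14,13,e)
step 5: rule r2; match: 0->7, 1->2, 2->3; deleted nodes (none); deleted edges (7,3,e); added nodes (none); added edges (none); result: nodes: 2:p, 3:p, 6:p, 7:q, 12:p, 13:q, 14:q edges: (2,7,e); (7,12,e); (12,7,e); (13,6,e); (14,13,e)
step 6: rule r2; match: 0->7, 1->2, 2->12; deleted nodes (none); deleted edges (7,12,e); added nodes (none); added edges (none); result: nodes: 2:p, 3:p, 6:p, 7:q, 12:p, 13:q, 14:q edges: (2,7,e); (12,7,e); (13,6,e); (14,13,e)
step 7: rule r2; match: 0->13, 1->2, 2->6; deleted nodes (none); deleted edges (13,6,e); added nodes (none); added edges (none); result: nodes: 2:p, 3:p, 6:p, 7:q, 12:p, 13:q, 14:q edges: (2,7,e); (12,7,e); (14,13,e)
final:
nodes: 2:p, 3:p, 6:p, 7:q, 12:p, 13:q, 14:q
edges: (2,7,e); (12,7,e); (14,13,e)


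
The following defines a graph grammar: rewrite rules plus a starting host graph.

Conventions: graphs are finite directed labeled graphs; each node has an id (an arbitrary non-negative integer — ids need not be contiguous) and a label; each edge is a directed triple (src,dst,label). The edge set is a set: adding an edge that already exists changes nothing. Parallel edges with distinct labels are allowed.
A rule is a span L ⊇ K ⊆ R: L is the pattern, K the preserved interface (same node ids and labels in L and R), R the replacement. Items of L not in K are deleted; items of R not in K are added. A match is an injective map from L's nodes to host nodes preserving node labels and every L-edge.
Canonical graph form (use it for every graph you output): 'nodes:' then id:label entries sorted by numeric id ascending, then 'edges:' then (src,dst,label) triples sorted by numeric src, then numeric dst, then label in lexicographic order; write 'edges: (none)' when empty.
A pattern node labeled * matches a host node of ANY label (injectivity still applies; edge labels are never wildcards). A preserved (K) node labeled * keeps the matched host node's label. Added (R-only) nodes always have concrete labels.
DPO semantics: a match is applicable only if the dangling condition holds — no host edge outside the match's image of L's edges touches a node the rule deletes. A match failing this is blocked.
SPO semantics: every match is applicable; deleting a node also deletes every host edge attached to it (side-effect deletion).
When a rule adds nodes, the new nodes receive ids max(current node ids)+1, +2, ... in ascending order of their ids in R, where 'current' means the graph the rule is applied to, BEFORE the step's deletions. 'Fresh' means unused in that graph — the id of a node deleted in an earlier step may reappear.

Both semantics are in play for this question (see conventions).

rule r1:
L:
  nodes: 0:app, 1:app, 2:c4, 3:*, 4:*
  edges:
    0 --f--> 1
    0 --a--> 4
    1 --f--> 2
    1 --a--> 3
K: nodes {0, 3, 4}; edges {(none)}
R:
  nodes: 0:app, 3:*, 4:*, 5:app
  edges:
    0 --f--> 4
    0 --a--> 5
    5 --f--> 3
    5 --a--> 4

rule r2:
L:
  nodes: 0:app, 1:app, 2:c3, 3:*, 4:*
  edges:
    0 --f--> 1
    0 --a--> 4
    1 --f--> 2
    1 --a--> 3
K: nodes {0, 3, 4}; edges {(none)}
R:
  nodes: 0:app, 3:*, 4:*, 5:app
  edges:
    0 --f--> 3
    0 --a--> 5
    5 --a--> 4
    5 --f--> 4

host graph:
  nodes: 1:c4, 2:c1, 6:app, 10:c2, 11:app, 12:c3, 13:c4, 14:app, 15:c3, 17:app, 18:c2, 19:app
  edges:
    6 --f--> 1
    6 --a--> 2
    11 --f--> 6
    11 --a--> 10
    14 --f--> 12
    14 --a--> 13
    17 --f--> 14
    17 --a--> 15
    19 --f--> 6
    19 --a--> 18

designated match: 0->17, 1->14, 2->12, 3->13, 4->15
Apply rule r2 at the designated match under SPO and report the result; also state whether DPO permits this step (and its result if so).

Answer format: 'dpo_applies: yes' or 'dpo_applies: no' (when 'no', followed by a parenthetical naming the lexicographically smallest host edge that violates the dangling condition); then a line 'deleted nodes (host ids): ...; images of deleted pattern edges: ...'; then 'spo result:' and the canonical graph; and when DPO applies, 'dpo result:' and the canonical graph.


dpo_applies: yes
deleted nodes (host ids): 12, 14; images of deleted pattern edges: (14,12,f); (14,13,a); (17,14,f); (17,15,a)
spo result:
nodes: 1:c4, 2:c1, 6:app, 10:c2, 11:app, 13:c4, 15:c3, 17:app, 18:c2, 19:app, 20:app
edges: (6,1,f); (6,2,a); (11,6,f); (11,10,a); (17,13,f); (17,20,a); (19,6,f); (19,18,a); (20,15,a); (20,15,f)
dpo result:
nodes: 1:c4, 2:c1, 6:app, 10:c2, 11:app, 13:c4, 15:c3, 17:app, 18:c2, 19:app, 20:app
edges: (6,1,f); (6,2,a); (11,6,f); (11,10,a); (17,13,f); (17,20,a); (19,6,f); (19,18,a); (20,15,a); (20,15,f)


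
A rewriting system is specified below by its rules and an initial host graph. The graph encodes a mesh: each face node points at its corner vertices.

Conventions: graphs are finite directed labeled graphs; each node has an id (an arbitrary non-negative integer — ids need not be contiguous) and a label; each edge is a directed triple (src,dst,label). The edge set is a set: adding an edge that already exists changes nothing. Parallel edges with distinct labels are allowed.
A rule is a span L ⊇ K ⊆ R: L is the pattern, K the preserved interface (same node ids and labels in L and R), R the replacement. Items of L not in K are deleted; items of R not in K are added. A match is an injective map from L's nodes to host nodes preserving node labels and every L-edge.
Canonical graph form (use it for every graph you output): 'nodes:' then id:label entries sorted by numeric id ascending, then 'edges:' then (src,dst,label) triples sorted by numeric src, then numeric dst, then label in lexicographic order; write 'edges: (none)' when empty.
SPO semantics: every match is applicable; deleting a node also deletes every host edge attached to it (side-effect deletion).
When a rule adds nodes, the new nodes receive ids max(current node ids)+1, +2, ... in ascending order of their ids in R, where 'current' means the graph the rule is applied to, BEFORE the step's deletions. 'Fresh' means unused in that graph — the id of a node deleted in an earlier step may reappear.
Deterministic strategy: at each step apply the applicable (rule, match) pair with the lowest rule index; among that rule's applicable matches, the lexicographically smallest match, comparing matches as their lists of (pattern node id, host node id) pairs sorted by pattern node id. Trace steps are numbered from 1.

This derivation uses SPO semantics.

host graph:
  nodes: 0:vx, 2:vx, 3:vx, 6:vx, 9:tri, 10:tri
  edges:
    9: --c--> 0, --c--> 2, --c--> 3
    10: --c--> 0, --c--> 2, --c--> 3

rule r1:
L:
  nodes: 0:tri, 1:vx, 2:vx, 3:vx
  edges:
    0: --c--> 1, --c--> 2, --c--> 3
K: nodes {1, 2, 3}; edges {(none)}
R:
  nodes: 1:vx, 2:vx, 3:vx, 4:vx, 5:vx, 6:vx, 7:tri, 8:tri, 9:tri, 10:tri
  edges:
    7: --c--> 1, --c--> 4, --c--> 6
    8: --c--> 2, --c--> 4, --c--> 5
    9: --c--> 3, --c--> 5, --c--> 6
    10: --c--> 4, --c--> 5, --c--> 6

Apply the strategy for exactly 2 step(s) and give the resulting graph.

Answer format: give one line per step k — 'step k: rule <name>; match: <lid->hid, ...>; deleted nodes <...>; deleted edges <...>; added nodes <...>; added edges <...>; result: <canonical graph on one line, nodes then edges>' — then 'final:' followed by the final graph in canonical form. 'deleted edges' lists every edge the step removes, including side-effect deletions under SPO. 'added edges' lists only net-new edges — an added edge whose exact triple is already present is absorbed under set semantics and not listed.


step 1: rule r1; match: 0->9, 1->0, 2->2, 3->3; deleted nodes 9; deleted edges (9,0,c); (9,2,c); (9,3,c); added nodes 11, 12, 13, 14, 15, 16, 17; added edges (14,0,c); (14,11,c); (14,13,c); (15,2,c); (15,11,c); (15,12,c); (16,3,c); (16,12,c); (16,13,c); (17,11,c); (17,12,c); (17,13,c); result: nodes: 0:vx, 2:vx, 3:vx, 6:vx, 10:tri, 11:vx, 12:vx, 13:vx, 14:tri, 15:tri, 16:tri, 17:tri edges: (10,0,c); (10,2,c); (10,3,c); (14,0,c); (14,11,c); (14,13,c); (15,2,c); (15,11,c); (15,12,c); (16,3,c); (16,12,c); (16,13,c); (17,11,c); (17,12,c); (17,13,c)
step 2: rule r1; match: 0->10, 1->0, 2->2, 3->3; deleted nodes 10; deleted edges (10,0,c); (10,2,c); (10,3,c); added nodes 18, 19, 20, 21, 22, 23, 24; added edges (21,0,c); (21,18,c); (21,20,c); (22,2,c); (22,18,c); (22,19,c); (23,3,c); (23,19,c); (23,20,c); (24,18,c); (24,19,c); (24,20,c); result: nodes: 0:vx, 2:vx, 3:vx, 6:vx, 11:vx, 12:vx, 13:vx, 14:tri, 15:tri, 16:tri, 17:tri, 18:vx, 19:vx, 20:vx, 21:tri, 22:tri, 23:tri, 24:tri edges: (14,0,c); (14,11,c); (14,13,c); (15,2,c); (15,11,c); (15,12,c); (16,3,c); (16,12,c); (16,13,c); (17,11,c); (17,12,c); (17,13,c); (21,0,c); (21,18,c); (21,20,c); (22,2,c); (22,18,c); (22,19,c); (23,3,c); (23,19,c); (23,20,c); (24,18,c); (24,19,c); (24,20,c)
final:
nodes: 0:vx, 2:vx, 3:vx, 6:vx, 11:vx, 12:vx, 13:vx, 14:tri, 15:tri, 16:tri, 17:tri, 18:vx, 19:vx, 20:vx, 21:tri, 22:tri, 23:tri, 24:tri
edges: (14,0,c); (14,11,c); (14,13,c); (15,2,c); (15,11,c); (15,12,c); (16,3,c); (16,12,c); (16,13,c); (17,11,c); (17,12,c); (17,13,c); (21,0,c); (21,18,c); (21,20,c); (22,2,c); (22,18,c); (22,19,c); (23,3,c); (23,19,c); (23,20,c); (24,18,c); (24,19,c); (24,20,c)


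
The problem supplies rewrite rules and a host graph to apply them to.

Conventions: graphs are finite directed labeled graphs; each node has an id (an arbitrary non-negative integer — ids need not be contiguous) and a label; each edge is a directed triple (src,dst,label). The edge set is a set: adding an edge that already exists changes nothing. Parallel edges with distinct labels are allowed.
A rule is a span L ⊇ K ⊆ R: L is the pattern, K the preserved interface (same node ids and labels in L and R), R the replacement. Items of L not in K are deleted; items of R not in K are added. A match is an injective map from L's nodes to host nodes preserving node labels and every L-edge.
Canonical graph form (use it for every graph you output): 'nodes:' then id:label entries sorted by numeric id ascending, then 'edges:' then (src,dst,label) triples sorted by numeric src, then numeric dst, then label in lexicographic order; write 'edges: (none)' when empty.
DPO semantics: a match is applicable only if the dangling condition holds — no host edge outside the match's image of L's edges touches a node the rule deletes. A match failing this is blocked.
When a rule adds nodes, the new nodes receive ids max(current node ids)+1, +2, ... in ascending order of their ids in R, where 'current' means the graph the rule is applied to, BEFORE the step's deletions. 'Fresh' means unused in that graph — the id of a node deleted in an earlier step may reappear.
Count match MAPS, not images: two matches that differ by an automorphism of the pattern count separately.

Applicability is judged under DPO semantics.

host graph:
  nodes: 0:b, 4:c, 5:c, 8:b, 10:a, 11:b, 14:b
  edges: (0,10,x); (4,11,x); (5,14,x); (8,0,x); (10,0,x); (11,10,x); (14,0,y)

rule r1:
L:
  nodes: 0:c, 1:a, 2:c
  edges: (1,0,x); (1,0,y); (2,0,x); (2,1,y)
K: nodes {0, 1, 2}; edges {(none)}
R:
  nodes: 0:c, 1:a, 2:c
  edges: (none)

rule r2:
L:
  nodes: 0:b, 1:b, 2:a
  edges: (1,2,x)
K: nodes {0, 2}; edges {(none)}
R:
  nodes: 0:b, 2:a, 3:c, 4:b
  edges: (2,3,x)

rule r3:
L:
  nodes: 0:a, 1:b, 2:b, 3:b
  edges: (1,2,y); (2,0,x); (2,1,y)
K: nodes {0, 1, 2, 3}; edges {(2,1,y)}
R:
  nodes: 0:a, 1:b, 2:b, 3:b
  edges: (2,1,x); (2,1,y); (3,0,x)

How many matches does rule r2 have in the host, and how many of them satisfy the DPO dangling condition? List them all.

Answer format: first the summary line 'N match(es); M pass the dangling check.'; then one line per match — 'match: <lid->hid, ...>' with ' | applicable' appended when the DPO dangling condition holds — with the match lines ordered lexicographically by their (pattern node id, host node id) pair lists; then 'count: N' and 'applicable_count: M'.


6 match(es); 0 pass the dangling check.
match: 0->0, 1->11, 2->10
match: 0->8, 1->0, 2->10
match: 0->8, 1->11, 2->10
match: 0->11, 1->0, 2->10
match: 0->14, 1->0, 2->10
match: 0->14, 1->11, 2->10
count: 6
applicable_count: 0


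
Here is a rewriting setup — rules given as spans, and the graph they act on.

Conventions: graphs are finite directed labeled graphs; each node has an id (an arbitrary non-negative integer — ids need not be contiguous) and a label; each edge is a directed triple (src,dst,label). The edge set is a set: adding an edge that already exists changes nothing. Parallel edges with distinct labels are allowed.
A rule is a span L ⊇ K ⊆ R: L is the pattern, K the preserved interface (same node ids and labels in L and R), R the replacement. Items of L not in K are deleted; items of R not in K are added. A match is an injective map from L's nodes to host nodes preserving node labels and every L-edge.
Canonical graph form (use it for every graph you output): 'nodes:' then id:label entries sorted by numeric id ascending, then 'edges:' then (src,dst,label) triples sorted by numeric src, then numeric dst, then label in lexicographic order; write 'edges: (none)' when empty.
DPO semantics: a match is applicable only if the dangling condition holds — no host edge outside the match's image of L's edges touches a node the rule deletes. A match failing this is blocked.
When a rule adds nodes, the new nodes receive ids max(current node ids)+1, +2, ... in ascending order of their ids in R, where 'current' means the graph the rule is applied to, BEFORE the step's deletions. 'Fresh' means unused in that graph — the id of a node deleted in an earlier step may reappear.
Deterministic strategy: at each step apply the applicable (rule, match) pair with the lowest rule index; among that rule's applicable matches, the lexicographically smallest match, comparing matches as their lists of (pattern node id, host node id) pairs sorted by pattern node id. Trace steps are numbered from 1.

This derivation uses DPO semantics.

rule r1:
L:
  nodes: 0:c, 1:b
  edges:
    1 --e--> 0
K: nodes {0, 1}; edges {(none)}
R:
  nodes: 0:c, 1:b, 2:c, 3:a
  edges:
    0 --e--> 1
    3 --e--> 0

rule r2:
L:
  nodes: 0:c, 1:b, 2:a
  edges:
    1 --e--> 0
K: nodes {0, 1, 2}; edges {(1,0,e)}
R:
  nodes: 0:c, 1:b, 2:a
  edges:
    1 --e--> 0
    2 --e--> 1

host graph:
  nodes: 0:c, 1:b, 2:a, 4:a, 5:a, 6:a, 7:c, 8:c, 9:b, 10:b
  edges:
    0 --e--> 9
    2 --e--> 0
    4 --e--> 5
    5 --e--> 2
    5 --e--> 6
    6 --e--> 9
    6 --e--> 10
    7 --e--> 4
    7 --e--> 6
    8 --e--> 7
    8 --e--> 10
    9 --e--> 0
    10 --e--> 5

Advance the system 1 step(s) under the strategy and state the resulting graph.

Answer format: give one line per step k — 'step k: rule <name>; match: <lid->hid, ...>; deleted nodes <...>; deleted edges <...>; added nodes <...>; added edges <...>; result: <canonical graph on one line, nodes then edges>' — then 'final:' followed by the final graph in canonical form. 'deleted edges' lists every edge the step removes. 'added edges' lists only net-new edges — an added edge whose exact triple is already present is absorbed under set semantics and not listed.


step 1: rule r1; match: 0->0, 1->9; deleted nodes (none); deleted edges (9,0,e); added nodes 11, 12; added edges (12,0,e); result: nodes: 0:c, 1:b, 2:a, 4:a, 5:a, 6:a, 7:c, 8:c, 9:b, 10:b, 11:c, 12:a edges: (0,9,e); (2,0,e); (4,5,e); (5,2,e); (5,6,e); (6,9,e); (6,10,e); (7,4,e); (7,6,e); (8,7,e); (8,10,e); (10,5,e); (12,0,e)
final:
nodes: 0:c, 1:b, 2:a, 4:a, 5:a, 6:a, 7:c, 8:c, 9:b, 10:b, 11:c, 12:a
edges: (0,9,e); (2,0,e); (4,5,e); (5,2,e); (5,6,e); (6,9,e); (6,10,e); (7,4,e); (7,6,e); (8,7,e); (8,10,e); (10,5,e); (12,0,e)
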